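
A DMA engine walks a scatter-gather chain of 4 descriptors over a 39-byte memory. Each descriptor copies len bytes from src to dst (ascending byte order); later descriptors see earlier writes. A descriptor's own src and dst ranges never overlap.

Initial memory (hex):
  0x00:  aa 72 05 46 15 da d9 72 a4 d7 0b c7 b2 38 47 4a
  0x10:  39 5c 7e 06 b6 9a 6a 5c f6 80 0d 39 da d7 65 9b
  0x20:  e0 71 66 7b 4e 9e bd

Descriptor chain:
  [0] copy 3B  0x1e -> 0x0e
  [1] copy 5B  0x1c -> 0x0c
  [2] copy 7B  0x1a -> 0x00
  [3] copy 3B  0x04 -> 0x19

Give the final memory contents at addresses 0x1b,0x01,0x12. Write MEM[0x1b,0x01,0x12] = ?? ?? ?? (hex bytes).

D0: mem[0x0e..0x10] <- [65 9b e0]
D1: mem[0x0c..0x10] <- [da d7 65 9b e0]
D2: mem[0x00..0x06] <- [0d 39 da d7 65 9b e0]
D3: mem[0x19..0x1b] <- [65 9b e0]
query mem[0x1b]=0xe0, mem[0x01]=0x39, mem[0x12]=0x7e

MEM[0x1b,0x01,0x12] = e0 39 7e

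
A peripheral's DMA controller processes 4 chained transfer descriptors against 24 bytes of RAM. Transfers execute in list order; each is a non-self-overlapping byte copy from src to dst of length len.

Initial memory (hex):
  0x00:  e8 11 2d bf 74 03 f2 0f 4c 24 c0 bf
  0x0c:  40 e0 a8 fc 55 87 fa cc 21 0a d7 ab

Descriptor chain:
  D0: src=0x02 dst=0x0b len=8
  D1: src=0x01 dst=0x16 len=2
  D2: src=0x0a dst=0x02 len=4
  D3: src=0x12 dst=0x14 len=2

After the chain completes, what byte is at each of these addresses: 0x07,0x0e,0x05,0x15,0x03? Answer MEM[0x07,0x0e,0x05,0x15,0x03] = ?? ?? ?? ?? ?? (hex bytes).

#0 dst[0x0b+8] := {0x2d,0xbf,0x74,0x03,0xf2,0x0f,0x4c,0x24}
#1 dst[0x16+2] := {0x11,0x2d}
#2 dst[0x02+4] := {0xc0,0x2d,0xbf,0x74}
#3 dst[0x14+2] := {0x24,0xcc}
query mem[0x07]=0x0f, mem[0x0e]=0x03, mem[0x05]=0x74, mem[0x15]=0xcc, mem[0x03]=0x2d

MEM[0x07,0x0e,0x05,0x15,0x03] = 0f 03 74 cc 2d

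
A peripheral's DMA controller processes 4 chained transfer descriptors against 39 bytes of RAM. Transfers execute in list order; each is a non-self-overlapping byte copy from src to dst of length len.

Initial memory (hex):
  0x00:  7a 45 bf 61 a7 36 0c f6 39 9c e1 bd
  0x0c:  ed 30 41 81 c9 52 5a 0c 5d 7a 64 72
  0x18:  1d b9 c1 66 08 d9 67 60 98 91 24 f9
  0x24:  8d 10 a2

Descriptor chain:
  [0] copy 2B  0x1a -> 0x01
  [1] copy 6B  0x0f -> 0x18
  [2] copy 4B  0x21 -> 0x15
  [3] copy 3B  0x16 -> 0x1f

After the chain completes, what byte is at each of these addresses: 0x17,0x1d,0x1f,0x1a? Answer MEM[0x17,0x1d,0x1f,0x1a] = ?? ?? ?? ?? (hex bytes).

  after D0: wrote 2B at 0x01 = c166
  after D1: wrote 6B at 0x18 = 81c9525a0c5d
  after D2: wrote 4B at 0x15 = 9124f98d
  after D3: wrote 3B at 0x1f = 24f98d
query mem[0x17]=0xf9, mem[0x1d]=0x5d, mem[0x1f]=0x24, mem[0x1a]=0x52

MEM[0x17,0x1d,0x1f,0x1a] = f9 5d 24 52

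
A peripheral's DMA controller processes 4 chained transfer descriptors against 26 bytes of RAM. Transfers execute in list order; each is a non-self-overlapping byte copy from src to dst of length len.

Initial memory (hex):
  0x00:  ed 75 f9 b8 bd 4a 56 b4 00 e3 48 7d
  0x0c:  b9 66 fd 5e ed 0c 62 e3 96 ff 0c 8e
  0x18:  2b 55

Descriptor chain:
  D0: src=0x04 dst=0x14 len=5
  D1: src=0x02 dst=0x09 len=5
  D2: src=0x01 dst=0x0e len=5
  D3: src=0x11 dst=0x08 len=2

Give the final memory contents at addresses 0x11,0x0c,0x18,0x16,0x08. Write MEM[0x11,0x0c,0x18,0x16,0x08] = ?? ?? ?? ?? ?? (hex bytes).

MEM[0x11,0x0c,0x18,0x16,0x08] = bd 4a 00 56 bd

#0 dst[0x14+5] := {0xbd,0x4a,0x56,0xb4,0x00}
#1 dst[0x09+5] := {0xf9,0xb8,0xbd,0x4a,0x56}
#2 dst[0x0e+5] := {0x75,0xf9,0xb8,0xbd,0x4a}
#3 dst[0x08+2] := {0xbd,0x4a}
query mem[0x11]=0xbd, mem[0x0c]=0x4a, mem[0x18]=0x00, mem[0x16]=0x56, mem[0x08]=0xbd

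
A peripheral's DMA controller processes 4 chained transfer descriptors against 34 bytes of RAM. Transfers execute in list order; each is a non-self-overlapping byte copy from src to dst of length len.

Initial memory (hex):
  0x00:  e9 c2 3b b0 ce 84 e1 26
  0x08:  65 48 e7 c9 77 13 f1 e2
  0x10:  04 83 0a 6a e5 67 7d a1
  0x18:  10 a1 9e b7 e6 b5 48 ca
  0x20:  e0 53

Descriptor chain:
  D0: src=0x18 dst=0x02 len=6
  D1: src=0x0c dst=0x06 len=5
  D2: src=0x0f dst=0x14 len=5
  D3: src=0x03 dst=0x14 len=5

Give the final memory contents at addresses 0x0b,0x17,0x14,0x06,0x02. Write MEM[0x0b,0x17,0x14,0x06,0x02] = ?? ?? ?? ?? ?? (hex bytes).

MEM[0x0b,0x17,0x14,0x06,0x02] = c9 77 a1 77 10

#0 dst[0x02+6] := {0x10,0xa1,0x9e,0xb7,0xe6,0xb5}
#1 dst[0x06+5] := {0x77,0x13,0xf1,0xe2,0x04}
#2 dst[0x14+5] := {0xe2,0x04,0x83,0x0a,0x6a}
#3 dst[0x14+5] := {0xa1,0x9e,0xb7,0x77,0x13}
query mem[0x0b]=0xc9, mem[0x17]=0x77, mem[0x14]=0xa1, mem[0x06]=0x77, mem[0x02]=0x10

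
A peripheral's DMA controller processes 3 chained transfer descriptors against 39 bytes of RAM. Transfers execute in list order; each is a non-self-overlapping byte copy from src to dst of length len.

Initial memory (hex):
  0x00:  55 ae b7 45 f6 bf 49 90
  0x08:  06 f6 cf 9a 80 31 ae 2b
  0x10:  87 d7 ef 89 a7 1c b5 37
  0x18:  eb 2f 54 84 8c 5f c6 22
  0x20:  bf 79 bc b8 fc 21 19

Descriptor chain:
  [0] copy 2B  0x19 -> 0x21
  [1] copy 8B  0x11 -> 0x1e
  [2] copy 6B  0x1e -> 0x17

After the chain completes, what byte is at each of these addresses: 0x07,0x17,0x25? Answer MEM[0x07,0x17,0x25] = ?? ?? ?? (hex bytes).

D0: mem[0x21..0x22] <- [2f 54]
D1: mem[0x1e..0x25] <- [d7 ef 89 a7 1c b5 37 eb]
D2: mem[0x17..0x1c] <- [d7 ef 89 a7 1c b5]
query mem[0x07]=0x90, mem[0x17]=0xd7, mem[0x25]=0xeb

MEM[0x07,0x17,0x25] = 90 d7 eb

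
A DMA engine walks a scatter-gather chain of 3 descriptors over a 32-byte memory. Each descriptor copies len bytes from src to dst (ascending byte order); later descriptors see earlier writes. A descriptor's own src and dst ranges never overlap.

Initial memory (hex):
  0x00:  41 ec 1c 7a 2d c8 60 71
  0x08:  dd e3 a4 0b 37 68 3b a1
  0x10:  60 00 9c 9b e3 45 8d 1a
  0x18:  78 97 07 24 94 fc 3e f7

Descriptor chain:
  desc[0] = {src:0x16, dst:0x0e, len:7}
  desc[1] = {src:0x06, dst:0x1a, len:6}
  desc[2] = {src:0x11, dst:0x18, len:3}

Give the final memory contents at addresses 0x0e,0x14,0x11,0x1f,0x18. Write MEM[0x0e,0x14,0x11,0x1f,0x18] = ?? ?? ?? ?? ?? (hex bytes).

MEM[0x0e,0x14,0x11,0x1f,0x18] = 8d 94 97 0b 97

#0 dst[0x0e+7] := {0x8d,0x1a,0x78,0x97,0x07,0x24,0x94}
#1 dst[0x1a+6] := {0x60,0x71,0xdd,0xe3,0xa4,0x0b}
#2 dst[0x18+3] := {0x97,0x07,0x24}
query mem[0x0e]=0x8d, mem[0x14]=0x94, mem[0x11]=0x97, mem[0x1f]=0x0b, mem[0x18]=0x97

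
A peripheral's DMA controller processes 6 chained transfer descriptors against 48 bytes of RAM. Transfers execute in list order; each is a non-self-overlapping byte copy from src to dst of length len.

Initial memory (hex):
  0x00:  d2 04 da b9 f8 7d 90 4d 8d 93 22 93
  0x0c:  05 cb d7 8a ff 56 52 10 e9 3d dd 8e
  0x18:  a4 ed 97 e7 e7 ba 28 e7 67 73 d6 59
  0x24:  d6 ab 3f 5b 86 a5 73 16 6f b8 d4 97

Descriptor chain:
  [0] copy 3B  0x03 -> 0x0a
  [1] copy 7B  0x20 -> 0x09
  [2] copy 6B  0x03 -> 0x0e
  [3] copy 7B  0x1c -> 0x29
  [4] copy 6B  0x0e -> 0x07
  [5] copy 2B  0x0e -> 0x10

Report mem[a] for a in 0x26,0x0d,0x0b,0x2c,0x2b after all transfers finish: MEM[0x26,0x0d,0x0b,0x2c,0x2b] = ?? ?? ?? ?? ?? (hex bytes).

MEM[0x26,0x0d,0x0b,0x2c,0x2b] = 3f d6 4d e7 28

  after D0: wrote 3B at 0x0a = b9f87d
  after D1: wrote 7B at 0x09 = 6773d659d6ab3f
  after D2: wrote 6B at 0x0e = b9f87d904d8d
  after D3: wrote 7B at 0x29 = e7ba28e76773d6
  after D4: wrote 6B at 0x07 = b9f87d904d8d
  after D5: wrote 2B at 0x10 = b9f8
query mem[0x26]=0x3f, mem[0x0d]=0xd6, mem[0x0b]=0x4d, mem[0x2c]=0xe7, mem[0x2b]=0x28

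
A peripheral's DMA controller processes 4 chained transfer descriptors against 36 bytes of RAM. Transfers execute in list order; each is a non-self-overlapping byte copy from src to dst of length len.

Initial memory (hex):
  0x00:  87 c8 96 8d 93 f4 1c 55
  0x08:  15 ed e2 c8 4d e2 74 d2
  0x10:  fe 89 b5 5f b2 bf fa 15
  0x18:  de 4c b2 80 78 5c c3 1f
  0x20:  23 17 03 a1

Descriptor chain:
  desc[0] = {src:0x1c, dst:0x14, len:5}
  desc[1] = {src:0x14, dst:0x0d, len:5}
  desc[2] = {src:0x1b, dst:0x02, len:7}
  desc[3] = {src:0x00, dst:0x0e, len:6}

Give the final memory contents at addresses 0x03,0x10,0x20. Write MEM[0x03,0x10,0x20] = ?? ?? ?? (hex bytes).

MEM[0x03,0x10,0x20] = 78 80 23

[0] 0x1c->0x14 len=5 : 78 5c c3 1f 23
[1] 0x14->0x0d len=5 : 78 5c c3 1f 23
[2] 0x1b->0x02 len=7 : 80 78 5c c3 1f 23 17
[3] 0x00->0x0e len=6 : 87 c8 80 78 5c c3
query mem[0x03]=0x78, mem[0x10]=0x80, mem[0x20]=0x23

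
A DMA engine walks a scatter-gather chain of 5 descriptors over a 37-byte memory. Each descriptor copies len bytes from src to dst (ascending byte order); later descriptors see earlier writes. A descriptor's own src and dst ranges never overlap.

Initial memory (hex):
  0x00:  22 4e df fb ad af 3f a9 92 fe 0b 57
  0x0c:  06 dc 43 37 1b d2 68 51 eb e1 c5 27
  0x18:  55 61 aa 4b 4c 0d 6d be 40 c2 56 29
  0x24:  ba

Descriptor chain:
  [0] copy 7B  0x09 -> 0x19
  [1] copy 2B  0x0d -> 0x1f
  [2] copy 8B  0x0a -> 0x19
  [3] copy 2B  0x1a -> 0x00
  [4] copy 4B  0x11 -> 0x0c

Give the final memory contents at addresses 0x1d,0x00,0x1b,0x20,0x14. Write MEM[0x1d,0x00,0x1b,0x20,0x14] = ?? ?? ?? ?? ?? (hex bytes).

D0: mem[0x19..0x1f] <- [fe 0b 57 06 dc 43 37]
D1: mem[0x1f..0x20] <- [dc 43]
D2: mem[0x19..0x20] <- [0b 57 06 dc 43 37 1b d2]
D3: mem[0x00..0x01] <- [57 06]
D4: mem[0x0c..0x0f] <- [d2 68 51 eb]
query mem[0x1d]=0x43, mem[0x00]=0x57, mem[0x1b]=0x06, mem[0x20]=0xd2, mem[0x14]=0xeb

MEM[0x1d,0x00,0x1b,0x20,0x14] = 43 57 06 d2 eb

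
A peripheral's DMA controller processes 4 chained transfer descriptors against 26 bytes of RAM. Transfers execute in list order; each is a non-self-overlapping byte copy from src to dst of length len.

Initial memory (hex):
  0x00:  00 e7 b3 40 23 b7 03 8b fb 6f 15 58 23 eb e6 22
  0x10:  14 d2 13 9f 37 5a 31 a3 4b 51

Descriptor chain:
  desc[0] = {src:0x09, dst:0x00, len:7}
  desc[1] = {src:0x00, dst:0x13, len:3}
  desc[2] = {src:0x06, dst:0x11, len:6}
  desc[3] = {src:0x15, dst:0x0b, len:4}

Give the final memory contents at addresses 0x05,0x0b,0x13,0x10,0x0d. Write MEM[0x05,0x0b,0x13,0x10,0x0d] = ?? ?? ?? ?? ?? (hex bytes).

  after D0: wrote 7B at 0x00 = 6f155823ebe622
  after D1: wrote 3B at 0x13 = 6f1558
  after D2: wrote 6B at 0x11 = 228bfb6f1558
  after D3: wrote 4B at 0x0b = 1558a34b
query mem[0x05]=0xe6, mem[0x0b]=0x15, mem[0x13]=0xfb, mem[0x10]=0x14, mem[0x0d]=0xa3

MEM[0x05,0x0b,0x13,0x10,0x0d] = e6 15 fb 14 a3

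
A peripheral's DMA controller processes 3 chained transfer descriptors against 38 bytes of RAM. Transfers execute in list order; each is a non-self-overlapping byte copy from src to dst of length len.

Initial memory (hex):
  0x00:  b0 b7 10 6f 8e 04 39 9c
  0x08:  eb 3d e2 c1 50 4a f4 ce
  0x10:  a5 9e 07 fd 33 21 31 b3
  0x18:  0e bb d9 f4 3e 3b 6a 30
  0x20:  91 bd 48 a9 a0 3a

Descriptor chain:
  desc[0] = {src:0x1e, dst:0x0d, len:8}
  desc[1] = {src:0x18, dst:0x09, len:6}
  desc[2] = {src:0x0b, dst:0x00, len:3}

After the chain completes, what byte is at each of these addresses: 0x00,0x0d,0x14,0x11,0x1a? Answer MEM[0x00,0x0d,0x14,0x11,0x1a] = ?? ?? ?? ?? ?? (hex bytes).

MEM[0x00,0x0d,0x14,0x11,0x1a] = d9 3e 3a 48 d9

#0 dst[0x0d+8] := {0x6a,0x30,0x91,0xbd,0x48,0xa9,0xa0,0x3a}
#1 dst[0x09+6] := {0x0e,0xbb,0xd9,0xf4,0x3e,0x3b}
#2 dst[0x00+3] := {0xd9,0xf4,0x3e}
query mem[0x00]=0xd9, mem[0x0d]=0x3e, mem[0x14]=0x3a, mem[0x11]=0x48, mem[0x1a]=0xd9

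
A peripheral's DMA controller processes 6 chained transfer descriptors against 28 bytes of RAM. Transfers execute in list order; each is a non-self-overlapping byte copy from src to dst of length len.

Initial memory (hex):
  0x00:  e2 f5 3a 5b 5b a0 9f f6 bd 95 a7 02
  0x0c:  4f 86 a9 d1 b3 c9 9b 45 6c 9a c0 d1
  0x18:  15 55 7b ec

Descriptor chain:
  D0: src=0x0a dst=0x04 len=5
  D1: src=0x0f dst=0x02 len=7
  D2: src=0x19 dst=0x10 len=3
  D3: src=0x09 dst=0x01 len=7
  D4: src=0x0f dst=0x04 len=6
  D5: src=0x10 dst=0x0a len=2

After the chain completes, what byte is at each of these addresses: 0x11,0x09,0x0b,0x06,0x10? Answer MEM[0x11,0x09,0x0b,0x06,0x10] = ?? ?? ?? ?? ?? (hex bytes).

[0] 0x0a->0x04 len=5 : a7 02 4f 86 a9
[1] 0x0f->0x02 len=7 : d1 b3 c9 9b 45 6c 9a
[2] 0x19->0x10 len=3 : 55 7b ec
[3] 0x09->0x01 len=7 : 95 a7 02 4f 86 a9 d1
[4] 0x0f->0x04 len=6 : d1 55 7b ec 45 6c
[5] 0x10->0x0a len=2 : 55 7b
query mem[0x11]=0x7b, mem[0x09]=0x6c, mem[0x0b]=0x7b, mem[0x06]=0x7b, mem[0x10]=0x55

MEM[0x11,0x09,0x0b,0x06,0x10] = 7b 6c 7b 7b 55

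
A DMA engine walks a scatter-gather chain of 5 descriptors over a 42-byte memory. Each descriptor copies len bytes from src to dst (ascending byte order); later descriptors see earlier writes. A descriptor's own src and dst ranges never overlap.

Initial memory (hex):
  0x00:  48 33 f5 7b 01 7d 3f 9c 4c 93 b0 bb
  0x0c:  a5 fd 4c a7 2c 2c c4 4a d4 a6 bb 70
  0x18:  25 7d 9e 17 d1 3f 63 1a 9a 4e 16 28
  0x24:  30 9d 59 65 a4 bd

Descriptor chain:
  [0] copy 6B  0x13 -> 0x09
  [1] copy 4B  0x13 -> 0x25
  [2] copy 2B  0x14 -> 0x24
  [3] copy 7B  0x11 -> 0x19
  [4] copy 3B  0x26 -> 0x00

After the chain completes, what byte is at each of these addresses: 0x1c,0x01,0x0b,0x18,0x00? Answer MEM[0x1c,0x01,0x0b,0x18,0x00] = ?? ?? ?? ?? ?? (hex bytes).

MEM[0x1c,0x01,0x0b,0x18,0x00] = d4 a6 a6 25 d4

D0: mem[0x09..0x0e] <- [4a d4 a6 bb 70 25]
D1: mem[0x25..0x28] <- [4a d4 a6 bb]
D2: mem[0x24..0x25] <- [d4 a6]
D3: mem[0x19..0x1f] <- [2c c4 4a d4 a6 bb 70]
D4: mem[0x00..0x02] <- [d4 a6 bb]
query mem[0x1c]=0xd4, mem[0x01]=0xa6, mem[0x0b]=0xa6, mem[0x18]=0x25, mem[0x00]=0xd4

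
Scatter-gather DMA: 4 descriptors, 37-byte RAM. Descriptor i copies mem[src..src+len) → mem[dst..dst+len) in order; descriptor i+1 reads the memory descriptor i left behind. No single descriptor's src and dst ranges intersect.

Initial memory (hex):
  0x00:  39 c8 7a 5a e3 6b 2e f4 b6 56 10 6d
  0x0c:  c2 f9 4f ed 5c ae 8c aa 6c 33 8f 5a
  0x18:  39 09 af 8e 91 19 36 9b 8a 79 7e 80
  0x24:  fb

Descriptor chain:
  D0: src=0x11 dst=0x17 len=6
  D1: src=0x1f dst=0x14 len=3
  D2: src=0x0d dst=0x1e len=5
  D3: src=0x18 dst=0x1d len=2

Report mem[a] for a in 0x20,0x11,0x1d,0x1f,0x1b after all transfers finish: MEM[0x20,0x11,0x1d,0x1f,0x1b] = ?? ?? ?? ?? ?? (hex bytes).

D0: mem[0x17..0x1c] <- [ae 8c aa 6c 33 8f]
D1: mem[0x14..0x16] <- [9b 8a 79]
D2: mem[0x1e..0x22] <- [f9 4f ed 5c ae]
D3: mem[0x1d..0x1e] <- [8c aa]
query mem[0x20]=0xed, mem[0x11]=0xae, mem[0x1d]=0x8c, mem[0x1f]=0x4f, mem[0x1b]=0x33

MEM[0x20,0x11,0x1d,0x1f,0x1b] = ed ae 8c 4f 33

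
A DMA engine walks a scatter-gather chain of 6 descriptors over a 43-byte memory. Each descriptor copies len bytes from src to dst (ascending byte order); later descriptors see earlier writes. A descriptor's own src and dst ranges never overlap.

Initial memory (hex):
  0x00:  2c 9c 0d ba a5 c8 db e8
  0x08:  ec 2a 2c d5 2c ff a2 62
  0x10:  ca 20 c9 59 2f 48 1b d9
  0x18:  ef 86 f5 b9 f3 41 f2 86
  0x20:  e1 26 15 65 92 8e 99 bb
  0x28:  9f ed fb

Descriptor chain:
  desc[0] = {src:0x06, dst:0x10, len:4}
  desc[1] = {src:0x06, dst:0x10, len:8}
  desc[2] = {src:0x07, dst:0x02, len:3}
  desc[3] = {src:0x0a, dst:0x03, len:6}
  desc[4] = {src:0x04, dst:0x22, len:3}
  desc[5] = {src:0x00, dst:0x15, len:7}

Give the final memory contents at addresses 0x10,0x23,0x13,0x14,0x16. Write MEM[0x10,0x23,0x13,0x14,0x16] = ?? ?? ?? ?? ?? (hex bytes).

D0: mem[0x10..0x13] <- [db e8 ec 2a]
D1: mem[0x10..0x17] <- [db e8 ec 2a 2c d5 2c ff]
D2: mem[0x02..0x04] <- [e8 ec 2a]
D3: mem[0x03..0x08] <- [2c d5 2c ff a2 62]
D4: mem[0x22..0x24] <- [d5 2c ff]
D5: mem[0x15..0x1b] <- [2c 9c e8 2c d5 2c ff]
query mem[0x10]=0xdb, mem[0x23]=0x2c, mem[0x13]=0x2a, mem[0x14]=0x2c, mem[0x16]=0x9c

MEM[0x10,0x23,0x13,0x14,0x16] = db 2c 2a 2c 9c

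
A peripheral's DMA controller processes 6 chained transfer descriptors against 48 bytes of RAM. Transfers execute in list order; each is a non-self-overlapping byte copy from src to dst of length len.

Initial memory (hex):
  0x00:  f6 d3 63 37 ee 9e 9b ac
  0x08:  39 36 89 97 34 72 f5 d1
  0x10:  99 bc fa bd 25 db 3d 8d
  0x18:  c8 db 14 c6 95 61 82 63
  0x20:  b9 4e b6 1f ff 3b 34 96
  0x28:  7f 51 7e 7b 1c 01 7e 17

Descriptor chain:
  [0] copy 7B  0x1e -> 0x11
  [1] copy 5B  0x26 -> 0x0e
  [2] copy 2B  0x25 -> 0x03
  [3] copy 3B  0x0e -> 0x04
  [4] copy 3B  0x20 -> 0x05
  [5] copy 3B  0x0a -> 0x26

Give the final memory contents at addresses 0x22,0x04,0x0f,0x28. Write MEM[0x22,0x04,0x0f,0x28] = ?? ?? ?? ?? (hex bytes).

D0: mem[0x11..0x17] <- [82 63 b9 4e b6 1f ff]
D1: mem[0x0e..0x12] <- [34 96 7f 51 7e]
D2: mem[0x03..0x04] <- [3b 34]
D3: mem[0x04..0x06] <- [34 96 7f]
D4: mem[0x05..0x07] <- [b9 4e b6]
D5: mem[0x26..0x28] <- [89 97 34]
query mem[0x22]=0xb6, mem[0x04]=0x34, mem[0x0f]=0x96, mem[0x28]=0x34

MEM[0x22,0x04,0x0f,0x28] = b6 34 96 34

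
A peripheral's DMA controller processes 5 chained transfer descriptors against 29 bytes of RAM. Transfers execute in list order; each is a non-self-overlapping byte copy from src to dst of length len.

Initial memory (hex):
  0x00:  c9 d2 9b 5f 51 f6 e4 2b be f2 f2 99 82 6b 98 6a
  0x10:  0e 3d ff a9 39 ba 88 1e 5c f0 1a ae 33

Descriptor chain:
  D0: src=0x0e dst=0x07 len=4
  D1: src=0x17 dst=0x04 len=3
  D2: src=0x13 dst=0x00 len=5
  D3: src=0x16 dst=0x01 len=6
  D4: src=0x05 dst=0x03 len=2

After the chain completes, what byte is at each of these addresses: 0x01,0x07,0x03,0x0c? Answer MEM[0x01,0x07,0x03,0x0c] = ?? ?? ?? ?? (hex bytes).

[0] 0x0e->0x07 len=4 : 98 6a 0e 3d
[1] 0x17->0x04 len=3 : 1e 5c f0
[2] 0x13->0x00 len=5 : a9 39 ba 88 1e
[3] 0x16->0x01 len=6 : 88 1e 5c f0 1a ae
[4] 0x05->0x03 len=2 : 1a ae
query mem[0x01]=0x88, mem[0x07]=0x98, mem[0x03]=0x1a, mem[0x0c]=0x82

MEM[0x01,0x07,0x03,0x0c] = 88 98 1a 82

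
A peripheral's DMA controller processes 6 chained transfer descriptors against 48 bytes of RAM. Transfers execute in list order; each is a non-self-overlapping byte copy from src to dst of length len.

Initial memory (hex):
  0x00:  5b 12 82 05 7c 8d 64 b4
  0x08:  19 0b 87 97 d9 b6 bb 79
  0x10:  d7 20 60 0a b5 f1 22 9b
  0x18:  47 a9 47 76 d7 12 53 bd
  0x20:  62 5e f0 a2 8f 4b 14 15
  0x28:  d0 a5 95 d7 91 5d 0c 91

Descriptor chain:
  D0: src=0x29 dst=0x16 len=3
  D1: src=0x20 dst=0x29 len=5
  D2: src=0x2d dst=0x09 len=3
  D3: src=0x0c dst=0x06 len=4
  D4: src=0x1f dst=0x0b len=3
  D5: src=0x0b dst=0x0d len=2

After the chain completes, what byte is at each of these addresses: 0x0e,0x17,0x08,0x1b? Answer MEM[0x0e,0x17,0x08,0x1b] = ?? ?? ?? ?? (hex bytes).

MEM[0x0e,0x17,0x08,0x1b] = 62 95 bb 76

  after D0: wrote 3B at 0x16 = a595d7
  after D1: wrote 5B at 0x29 = 625ef0a28f
  after D2: wrote 3B at 0x09 = 8f0c91
  after D3: wrote 4B at 0x06 = d9b6bb79
  after D4: wrote 3B at 0x0b = bd625e
  after D5: wrote 2B at 0x0d = bd62
query mem[0x0e]=0x62, mem[0x17]=0x95, mem[0x08]=0xbb, mem[0x1b]=0x76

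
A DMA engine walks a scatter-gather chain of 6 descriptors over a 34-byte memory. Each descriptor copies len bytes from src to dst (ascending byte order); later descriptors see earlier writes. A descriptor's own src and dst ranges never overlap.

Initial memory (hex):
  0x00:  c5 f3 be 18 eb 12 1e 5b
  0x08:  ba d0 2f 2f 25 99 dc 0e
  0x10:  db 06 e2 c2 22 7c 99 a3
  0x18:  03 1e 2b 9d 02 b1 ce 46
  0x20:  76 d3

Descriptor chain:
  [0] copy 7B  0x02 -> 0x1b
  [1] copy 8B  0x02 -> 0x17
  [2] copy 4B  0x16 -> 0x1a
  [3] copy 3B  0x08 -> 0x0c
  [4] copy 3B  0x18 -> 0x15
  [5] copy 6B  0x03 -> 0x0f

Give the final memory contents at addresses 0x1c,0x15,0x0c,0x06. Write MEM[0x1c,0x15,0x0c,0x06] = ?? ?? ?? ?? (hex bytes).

MEM[0x1c,0x15,0x0c,0x06] = 18 18 ba 1e

[0] 0x02->0x1b len=7 : be 18 eb 12 1e 5b ba
[1] 0x02->0x17 len=8 : be 18 eb 12 1e 5b ba d0
[2] 0x16->0x1a len=4 : 99 be 18 eb
[3] 0x08->0x0c len=3 : ba d0 2f
[4] 0x18->0x15 len=3 : 18 eb 99
[5] 0x03->0x0f len=6 : 18 eb 12 1e 5b ba
query mem[0x1c]=0x18, mem[0x15]=0x18, mem[0x0c]=0xba, mem[0x06]=0x1e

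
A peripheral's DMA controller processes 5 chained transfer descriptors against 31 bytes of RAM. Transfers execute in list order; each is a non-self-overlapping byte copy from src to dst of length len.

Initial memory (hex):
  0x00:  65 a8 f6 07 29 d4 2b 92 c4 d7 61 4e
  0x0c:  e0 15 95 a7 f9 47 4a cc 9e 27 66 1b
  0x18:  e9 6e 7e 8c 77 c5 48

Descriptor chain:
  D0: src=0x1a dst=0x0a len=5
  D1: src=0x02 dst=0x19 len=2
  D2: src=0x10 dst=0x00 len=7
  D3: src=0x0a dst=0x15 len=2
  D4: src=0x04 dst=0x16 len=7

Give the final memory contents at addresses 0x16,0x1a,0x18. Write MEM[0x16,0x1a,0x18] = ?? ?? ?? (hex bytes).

D0: mem[0x0a..0x0e] <- [7e 8c 77 c5 48]
D1: mem[0x19..0x1a] <- [f6 07]
D2: mem[0x00..0x06] <- [f9 47 4a cc 9e 27 66]
D3: mem[0x15..0x16] <- [7e 8c]
D4: mem[0x16..0x1c] <- [9e 27 66 92 c4 d7 7e]
query mem[0x16]=0x9e, mem[0x1a]=0xc4, mem[0x18]=0x66

MEM[0x16,0x1a,0x18] = 9e c4 66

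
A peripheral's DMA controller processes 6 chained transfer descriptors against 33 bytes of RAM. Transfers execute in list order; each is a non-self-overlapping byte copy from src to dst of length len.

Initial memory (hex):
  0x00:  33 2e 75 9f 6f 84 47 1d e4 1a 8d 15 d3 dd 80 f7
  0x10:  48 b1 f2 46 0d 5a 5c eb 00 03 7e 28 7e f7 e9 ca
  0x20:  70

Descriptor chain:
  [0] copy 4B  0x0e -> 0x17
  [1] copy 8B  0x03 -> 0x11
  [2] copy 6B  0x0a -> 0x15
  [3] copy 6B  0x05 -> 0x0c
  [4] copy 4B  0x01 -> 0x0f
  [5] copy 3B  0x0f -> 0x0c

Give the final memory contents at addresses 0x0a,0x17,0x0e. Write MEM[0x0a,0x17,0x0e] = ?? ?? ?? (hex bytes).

MEM[0x0a,0x17,0x0e] = 8d d3 9f

D0: mem[0x17..0x1a] <- [80 f7 48 b1]
D1: mem[0x11..0x18] <- [9f 6f 84 47 1d e4 1a 8d]
D2: mem[0x15..0x1a] <- [8d 15 d3 dd 80 f7]
D3: mem[0x0c..0x11] <- [84 47 1d e4 1a 8d]
D4: mem[0x0f..0x12] <- [2e 75 9f 6f]
D5: mem[0x0c..0x0e] <- [2e 75 9f]
query mem[0x0a]=0x8d, mem[0x17]=0xd3, mem[0x0e]=0x9f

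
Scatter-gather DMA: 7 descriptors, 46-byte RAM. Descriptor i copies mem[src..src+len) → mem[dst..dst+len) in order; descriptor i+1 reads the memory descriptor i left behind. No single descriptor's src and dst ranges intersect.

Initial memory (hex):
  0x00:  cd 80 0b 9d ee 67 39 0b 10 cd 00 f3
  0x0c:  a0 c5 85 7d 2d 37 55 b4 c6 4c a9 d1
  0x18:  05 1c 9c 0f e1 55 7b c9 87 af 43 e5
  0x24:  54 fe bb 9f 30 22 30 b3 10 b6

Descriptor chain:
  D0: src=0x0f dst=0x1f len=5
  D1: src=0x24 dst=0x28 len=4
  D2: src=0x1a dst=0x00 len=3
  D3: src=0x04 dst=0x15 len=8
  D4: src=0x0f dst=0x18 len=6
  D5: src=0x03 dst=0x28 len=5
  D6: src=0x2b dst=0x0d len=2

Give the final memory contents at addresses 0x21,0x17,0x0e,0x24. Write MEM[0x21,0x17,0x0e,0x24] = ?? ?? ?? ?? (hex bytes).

D0: mem[0x1f..0x23] <- [7d 2d 37 55 b4]
D1: mem[0x28..0x2b] <- [54 fe bb 9f]
D2: mem[0x00..0x02] <- [9c 0f e1]
D3: mem[0x15..0x1c] <- [ee 67 39 0b 10 cd 00 f3]
D4: mem[0x18..0x1d] <- [7d 2d 37 55 b4 c6]
D5: mem[0x28..0x2c] <- [9d ee 67 39 0b]
D6: mem[0x0d..0x0e] <- [39 0b]
query mem[0x21]=0x37, mem[0x17]=0x39, mem[0x0e]=0x0b, mem[0x24]=0x54

MEM[0x21,0x17,0x0e,0x24] = 37 39 0b 54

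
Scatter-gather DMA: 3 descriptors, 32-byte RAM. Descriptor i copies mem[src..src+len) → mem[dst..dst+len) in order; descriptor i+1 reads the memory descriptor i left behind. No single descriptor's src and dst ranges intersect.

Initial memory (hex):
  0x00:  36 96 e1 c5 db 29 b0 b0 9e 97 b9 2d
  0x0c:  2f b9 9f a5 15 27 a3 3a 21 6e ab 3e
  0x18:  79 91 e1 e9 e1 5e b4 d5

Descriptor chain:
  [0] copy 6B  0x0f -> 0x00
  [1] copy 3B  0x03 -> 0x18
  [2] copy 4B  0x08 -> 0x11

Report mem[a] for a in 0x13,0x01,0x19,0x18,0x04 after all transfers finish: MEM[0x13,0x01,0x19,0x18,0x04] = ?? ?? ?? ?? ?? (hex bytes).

  after D0: wrote 6B at 0x00 = a51527a33a21
  after D1: wrote 3B at 0x18 = a33a21
  after D2: wrote 4B at 0x11 = 9e97b92d
query mem[0x13]=0xb9, mem[0x01]=0x15, mem[0x19]=0x3a, mem[0x18]=0xa3, mem[0x04]=0x3a

MEM[0x13,0x01,0x19,0x18,0x04] = b9 15 3a a3 3a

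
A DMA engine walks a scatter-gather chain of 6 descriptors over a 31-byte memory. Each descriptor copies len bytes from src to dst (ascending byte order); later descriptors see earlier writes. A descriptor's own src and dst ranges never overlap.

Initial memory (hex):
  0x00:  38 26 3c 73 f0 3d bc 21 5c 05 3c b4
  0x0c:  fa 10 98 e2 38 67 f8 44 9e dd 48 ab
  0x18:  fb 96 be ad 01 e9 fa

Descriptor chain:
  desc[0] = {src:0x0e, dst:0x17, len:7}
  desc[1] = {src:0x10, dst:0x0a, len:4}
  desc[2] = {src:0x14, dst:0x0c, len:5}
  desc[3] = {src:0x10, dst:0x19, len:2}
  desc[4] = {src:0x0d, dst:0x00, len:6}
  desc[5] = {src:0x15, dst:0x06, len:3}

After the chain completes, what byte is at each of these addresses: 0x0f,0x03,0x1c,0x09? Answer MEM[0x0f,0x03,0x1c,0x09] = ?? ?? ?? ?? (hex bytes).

D0: mem[0x17..0x1d] <- [98 e2 38 67 f8 44 9e]
D1: mem[0x0a..0x0d] <- [38 67 f8 44]
D2: mem[0x0c..0x10] <- [9e dd 48 98 e2]
D3: mem[0x19..0x1a] <- [e2 67]
D4: mem[0x00..0x05] <- [dd 48 98 e2 67 f8]
D5: mem[0x06..0x08] <- [dd 48 98]
query mem[0x0f]=0x98, mem[0x03]=0xe2, mem[0x1c]=0x44, mem[0x09]=0x05

MEM[0x0f,0x03,0x1c,0x09] = 98 e2 44 05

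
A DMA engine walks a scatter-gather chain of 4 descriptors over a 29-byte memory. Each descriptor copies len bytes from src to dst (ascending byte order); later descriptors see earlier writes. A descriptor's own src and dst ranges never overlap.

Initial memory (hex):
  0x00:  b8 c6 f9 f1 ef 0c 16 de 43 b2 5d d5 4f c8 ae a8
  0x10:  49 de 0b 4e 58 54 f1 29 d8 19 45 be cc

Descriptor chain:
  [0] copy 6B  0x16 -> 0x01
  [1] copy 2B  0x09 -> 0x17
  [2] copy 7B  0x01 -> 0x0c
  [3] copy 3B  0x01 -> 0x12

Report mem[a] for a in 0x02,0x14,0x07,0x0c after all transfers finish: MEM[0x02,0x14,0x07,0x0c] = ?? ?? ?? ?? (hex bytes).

#0 dst[0x01+6] := {0xf1,0x29,0xd8,0x19,0x45,0xbe}
#1 dst[0x17+2] := {0xb2,0x5d}
#2 dst[0x0c+7] := {0xf1,0x29,0xd8,0x19,0x45,0xbe,0xde}
#3 dst[0x12+3] := {0xf1,0x29,0xd8}
query mem[0x02]=0x29, mem[0x14]=0xd8, mem[0x07]=0xde, mem[0x0c]=0xf1

MEM[0x02,0x14,0x07,0x0c] = 29 d8 de f1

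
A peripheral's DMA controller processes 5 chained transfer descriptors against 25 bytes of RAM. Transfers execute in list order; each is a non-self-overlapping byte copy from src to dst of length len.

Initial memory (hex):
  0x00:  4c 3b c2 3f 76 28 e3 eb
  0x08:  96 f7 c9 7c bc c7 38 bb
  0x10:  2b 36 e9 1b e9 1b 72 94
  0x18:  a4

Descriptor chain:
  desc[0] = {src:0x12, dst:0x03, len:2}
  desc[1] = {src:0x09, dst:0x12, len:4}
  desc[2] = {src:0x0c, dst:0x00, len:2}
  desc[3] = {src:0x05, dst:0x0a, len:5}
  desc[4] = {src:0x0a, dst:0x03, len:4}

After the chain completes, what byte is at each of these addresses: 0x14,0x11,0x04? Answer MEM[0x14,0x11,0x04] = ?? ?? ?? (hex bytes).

MEM[0x14,0x11,0x04] = 7c 36 e3

  after D0: wrote 2B at 0x03 = e91b
  after D1: wrote 4B at 0x12 = f7c97cbc
  after D2: wrote 2B at 0x00 = bcc7
  after D3: wrote 5B at 0x0a = 28e3eb96f7
  after D4: wrote 4B at 0x03 = 28e3eb96
query mem[0x14]=0x7c, mem[0x11]=0x36, mem[0x04]=0xe3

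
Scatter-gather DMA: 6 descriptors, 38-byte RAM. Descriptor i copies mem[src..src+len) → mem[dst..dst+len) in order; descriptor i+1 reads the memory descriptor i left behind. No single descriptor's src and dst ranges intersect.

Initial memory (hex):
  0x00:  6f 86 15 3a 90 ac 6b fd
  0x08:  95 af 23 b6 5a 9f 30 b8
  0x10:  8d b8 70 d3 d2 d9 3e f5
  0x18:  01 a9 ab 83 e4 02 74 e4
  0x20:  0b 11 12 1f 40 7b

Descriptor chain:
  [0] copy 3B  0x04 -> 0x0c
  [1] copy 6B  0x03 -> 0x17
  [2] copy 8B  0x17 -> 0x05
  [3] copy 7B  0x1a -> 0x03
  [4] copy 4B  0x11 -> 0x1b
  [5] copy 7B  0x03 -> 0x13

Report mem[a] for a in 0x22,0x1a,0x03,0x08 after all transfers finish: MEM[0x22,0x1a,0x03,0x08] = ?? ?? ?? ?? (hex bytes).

MEM[0x22,0x1a,0x03,0x08] = 12 6b 6b e4

D0: mem[0x0c..0x0e] <- [90 ac 6b]
D1: mem[0x17..0x1c] <- [3a 90 ac 6b fd 95]
D2: mem[0x05..0x0c] <- [3a 90 ac 6b fd 95 02 74]
D3: mem[0x03..0x09] <- [6b fd 95 02 74 e4 0b]
D4: mem[0x1b..0x1e] <- [b8 70 d3 d2]
D5: mem[0x13..0x19] <- [6b fd 95 02 74 e4 0b]
query mem[0x22]=0x12, mem[0x1a]=0x6b, mem[0x03]=0x6b, mem[0x08]=0xe4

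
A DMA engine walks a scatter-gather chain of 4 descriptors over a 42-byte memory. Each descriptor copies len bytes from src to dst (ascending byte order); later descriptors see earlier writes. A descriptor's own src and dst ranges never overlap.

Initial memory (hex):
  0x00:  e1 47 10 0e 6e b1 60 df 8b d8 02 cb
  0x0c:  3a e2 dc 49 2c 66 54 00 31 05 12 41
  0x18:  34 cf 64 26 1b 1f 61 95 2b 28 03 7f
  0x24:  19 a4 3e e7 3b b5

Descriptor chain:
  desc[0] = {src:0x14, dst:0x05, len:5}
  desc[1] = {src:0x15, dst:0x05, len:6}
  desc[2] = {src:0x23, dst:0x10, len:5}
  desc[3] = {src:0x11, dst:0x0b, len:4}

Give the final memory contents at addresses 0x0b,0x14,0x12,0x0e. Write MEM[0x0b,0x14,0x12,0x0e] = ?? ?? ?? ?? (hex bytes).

#0 dst[0x05+5] := {0x31,0x05,0x12,0x41,0x34}
#1 dst[0x05+6] := {0x05,0x12,0x41,0x34,0xcf,0x64}
#2 dst[0x10+5] := {0x7f,0x19,0xa4,0x3e,0xe7}
#3 dst[0x0b+4] := {0x19,0xa4,0x3e,0xe7}
query mem[0x0b]=0x19, mem[0x14]=0xe7, mem[0x12]=0xa4, mem[0x0e]=0xe7

MEM[0x0b,0x14,0x12,0x0e] = 19 e7 a4 e7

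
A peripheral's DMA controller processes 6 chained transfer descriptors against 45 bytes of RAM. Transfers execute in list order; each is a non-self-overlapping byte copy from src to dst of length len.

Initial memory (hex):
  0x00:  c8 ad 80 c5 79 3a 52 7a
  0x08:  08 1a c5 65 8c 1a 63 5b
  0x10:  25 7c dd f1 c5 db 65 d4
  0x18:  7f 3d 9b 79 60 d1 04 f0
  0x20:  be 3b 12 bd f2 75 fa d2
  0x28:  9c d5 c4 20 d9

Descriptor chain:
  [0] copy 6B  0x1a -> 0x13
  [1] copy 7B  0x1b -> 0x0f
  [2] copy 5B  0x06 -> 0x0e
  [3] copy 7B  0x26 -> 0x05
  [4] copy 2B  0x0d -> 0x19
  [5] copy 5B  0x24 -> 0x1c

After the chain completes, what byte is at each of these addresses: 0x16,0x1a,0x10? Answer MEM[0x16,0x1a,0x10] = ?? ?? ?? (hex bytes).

  after D0: wrote 6B at 0x13 = 9b7960d104f0
  after D1: wrote 7B at 0x0f = 7960d104f0be3b
  after D2: wrote 5B at 0x0e = 527a081ac5
  after D3: wrote 7B at 0x05 = fad29cd5c420d9
  after D4: wrote 2B at 0x19 = 1a52
  after D5: wrote 5B at 0x1c = f275fad29c
query mem[0x16]=0xd1, mem[0x1a]=0x52, mem[0x10]=0x08

MEM[0x16,0x1a,0x10] = d1 52 08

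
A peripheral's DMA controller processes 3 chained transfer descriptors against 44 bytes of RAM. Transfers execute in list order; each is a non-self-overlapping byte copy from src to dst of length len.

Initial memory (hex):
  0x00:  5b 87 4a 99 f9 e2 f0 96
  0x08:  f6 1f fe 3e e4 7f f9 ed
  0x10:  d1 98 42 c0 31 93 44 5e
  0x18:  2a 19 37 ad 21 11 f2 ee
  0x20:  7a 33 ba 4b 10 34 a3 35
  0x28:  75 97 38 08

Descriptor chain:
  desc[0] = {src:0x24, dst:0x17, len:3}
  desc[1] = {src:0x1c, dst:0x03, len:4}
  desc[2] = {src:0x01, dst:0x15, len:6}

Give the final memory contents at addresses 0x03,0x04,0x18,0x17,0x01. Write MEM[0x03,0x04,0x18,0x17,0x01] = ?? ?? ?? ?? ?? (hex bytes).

D0: mem[0x17..0x19] <- [10 34 a3]
D1: mem[0x03..0x06] <- [21 11 f2 ee]
D2: mem[0x15..0x1a] <- [87 4a 21 11 f2 ee]
query mem[0x03]=0x21, mem[0x04]=0x11, mem[0x18]=0x11, mem[0x17]=0x21, mem[0x01]=0x87

MEM[0x03,0x04,0x18,0x17,0x01] = 21 11 11 21 87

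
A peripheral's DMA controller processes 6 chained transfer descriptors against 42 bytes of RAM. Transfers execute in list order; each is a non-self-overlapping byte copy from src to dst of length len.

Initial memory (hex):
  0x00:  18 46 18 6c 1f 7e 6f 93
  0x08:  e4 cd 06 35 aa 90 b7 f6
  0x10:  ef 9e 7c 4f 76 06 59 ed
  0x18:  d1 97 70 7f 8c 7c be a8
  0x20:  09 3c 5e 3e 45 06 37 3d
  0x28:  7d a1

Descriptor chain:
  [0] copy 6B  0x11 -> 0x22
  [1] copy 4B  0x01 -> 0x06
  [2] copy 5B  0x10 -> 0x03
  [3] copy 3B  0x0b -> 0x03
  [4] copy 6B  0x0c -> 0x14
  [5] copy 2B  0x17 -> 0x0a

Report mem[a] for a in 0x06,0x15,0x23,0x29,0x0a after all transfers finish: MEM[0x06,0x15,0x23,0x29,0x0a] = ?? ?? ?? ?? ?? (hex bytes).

MEM[0x06,0x15,0x23,0x29,0x0a] = 4f 90 7c a1 f6

[0] 0x11->0x22 len=6 : 9e 7c 4f 76 06 59
[1] 0x01->0x06 len=4 : 46 18 6c 1f
[2] 0x10->0x03 len=5 : ef 9e 7c 4f 76
[3] 0x0b->0x03 len=3 : 35 aa 90
[4] 0x0c->0x14 len=6 : aa 90 b7 f6 ef 9e
[5] 0x17->0x0a len=2 : f6 ef
query mem[0x06]=0x4f, mem[0x15]=0x90, mem[0x23]=0x7c, mem[0x29]=0xa1, mem[0x0a]=0xf6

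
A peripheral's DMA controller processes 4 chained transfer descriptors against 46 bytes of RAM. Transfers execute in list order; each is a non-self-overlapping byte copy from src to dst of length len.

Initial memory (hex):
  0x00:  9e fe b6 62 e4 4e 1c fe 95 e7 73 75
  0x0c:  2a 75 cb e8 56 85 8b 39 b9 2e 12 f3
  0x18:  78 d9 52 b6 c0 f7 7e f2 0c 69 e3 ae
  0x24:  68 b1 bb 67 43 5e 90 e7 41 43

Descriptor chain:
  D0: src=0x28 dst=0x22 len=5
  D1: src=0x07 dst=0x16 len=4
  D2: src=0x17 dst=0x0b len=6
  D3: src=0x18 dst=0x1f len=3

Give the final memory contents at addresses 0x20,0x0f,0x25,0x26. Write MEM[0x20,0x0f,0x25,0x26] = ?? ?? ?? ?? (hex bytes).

MEM[0x20,0x0f,0x25,0x26] = 73 b6 e7 41

#0 dst[0x22+5] := {0x43,0x5e,0x90,0xe7,0x41}
#1 dst[0x16+4] := {0xfe,0x95,0xe7,0x73}
#2 dst[0x0b+6] := {0x95,0xe7,0x73,0x52,0xb6,0xc0}
#3 dst[0x1f+3] := {0xe7,0x73,0x52}
query mem[0x20]=0x73, mem[0x0f]=0xb6, mem[0x25]=0xe7, mem[0x26]=0x41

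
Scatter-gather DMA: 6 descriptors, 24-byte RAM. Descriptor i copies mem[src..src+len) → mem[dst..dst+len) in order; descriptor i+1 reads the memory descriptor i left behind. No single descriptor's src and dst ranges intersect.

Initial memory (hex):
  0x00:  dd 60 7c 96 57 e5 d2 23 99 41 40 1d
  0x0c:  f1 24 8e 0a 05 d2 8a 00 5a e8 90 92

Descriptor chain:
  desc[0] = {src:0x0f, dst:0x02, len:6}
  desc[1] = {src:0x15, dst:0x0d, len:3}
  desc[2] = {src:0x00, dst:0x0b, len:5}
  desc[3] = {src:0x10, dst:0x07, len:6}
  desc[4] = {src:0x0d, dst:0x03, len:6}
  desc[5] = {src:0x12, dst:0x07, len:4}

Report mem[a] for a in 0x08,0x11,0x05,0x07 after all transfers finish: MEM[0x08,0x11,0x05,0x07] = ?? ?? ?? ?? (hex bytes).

MEM[0x08,0x11,0x05,0x07] = 00 d2 d2 8a

#0 dst[0x02+6] := {0x0a,0x05,0xd2,0x8a,0x00,0x5a}
#1 dst[0x0d+3] := {0xe8,0x90,0x92}
#2 dst[0x0b+5] := {0xdd,0x60,0x0a,0x05,0xd2}
#3 dst[0x07+6] := {0x05,0xd2,0x8a,0x00,0x5a,0xe8}
#4 dst[0x03+6] := {0x0a,0x05,0xd2,0x05,0xd2,0x8a}
#5 dst[0x07+4] := {0x8a,0x00,0x5a,0xe8}
query mem[0x08]=0x00, mem[0x11]=0xd2, mem[0x05]=0xd2, mem[0x07]=0x8a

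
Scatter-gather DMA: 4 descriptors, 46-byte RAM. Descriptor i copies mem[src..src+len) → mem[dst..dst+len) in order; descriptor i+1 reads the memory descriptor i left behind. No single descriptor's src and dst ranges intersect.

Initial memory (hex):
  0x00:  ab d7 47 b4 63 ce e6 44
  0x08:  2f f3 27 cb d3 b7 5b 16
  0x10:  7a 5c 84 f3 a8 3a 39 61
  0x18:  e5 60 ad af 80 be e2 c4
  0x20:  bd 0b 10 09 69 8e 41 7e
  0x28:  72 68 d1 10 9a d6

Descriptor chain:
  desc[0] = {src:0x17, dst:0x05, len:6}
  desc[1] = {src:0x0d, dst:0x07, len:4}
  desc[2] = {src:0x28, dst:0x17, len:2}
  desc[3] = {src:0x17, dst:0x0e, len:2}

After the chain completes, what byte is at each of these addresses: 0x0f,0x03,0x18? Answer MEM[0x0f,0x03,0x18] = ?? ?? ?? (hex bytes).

  after D0: wrote 6B at 0x05 = 61e560adaf80
  after D1: wrote 4B at 0x07 = b75b167a
  after D2: wrote 2B at 0x17 = 7268
  after D3: wrote 2B at 0x0e = 7268
query mem[0x0f]=0x68, mem[0x03]=0xb4, mem[0x18]=0x68

MEM[0x0f,0x03,0x18] = 68 b4 68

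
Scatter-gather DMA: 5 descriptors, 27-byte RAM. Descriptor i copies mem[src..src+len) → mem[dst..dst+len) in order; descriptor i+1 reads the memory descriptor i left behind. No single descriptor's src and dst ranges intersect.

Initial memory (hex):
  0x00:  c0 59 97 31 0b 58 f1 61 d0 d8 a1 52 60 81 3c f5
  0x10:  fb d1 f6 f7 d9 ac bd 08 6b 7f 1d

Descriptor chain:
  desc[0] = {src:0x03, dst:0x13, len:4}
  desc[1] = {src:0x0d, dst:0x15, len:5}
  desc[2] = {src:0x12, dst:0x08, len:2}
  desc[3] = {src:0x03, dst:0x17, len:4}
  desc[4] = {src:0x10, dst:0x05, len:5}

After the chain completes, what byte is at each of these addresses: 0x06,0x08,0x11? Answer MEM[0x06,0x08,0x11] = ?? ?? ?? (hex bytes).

MEM[0x06,0x08,0x11] = d1 31 d1

  after D0: wrote 4B at 0x13 = 310b58f1
  after D1: wrote 5B at 0x15 = 813cf5fbd1
  after D2: wrote 2B at 0x08 = f631
  after D3: wrote 4B at 0x17 = 310b58f1
  after D4: wrote 5B at 0x05 = fbd1f6310b
query mem[0x06]=0xd1, mem[0x08]=0x31, mem[0x11]=0xd1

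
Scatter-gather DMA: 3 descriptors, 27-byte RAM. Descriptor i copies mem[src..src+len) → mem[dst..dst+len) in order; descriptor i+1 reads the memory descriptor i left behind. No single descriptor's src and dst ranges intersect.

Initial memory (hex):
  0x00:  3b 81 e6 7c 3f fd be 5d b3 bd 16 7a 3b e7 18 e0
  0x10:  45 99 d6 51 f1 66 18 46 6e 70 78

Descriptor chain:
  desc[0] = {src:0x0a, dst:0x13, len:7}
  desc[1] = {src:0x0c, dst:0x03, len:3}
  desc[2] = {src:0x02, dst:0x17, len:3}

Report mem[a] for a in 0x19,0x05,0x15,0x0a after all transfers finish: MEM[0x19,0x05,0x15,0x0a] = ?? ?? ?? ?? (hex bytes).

[0] 0x0a->0x13 len=7 : 16 7a 3b e7 18 e0 45
[1] 0x0c->0x03 len=3 : 3b e7 18
[2] 0x02->0x17 len=3 : e6 3b e7
query mem[0x19]=0xe7, mem[0x05]=0x18, mem[0x15]=0x3b, mem[0x0a]=0x16

MEM[0x19,0x05,0x15,0x0a] = e7 18 3b 16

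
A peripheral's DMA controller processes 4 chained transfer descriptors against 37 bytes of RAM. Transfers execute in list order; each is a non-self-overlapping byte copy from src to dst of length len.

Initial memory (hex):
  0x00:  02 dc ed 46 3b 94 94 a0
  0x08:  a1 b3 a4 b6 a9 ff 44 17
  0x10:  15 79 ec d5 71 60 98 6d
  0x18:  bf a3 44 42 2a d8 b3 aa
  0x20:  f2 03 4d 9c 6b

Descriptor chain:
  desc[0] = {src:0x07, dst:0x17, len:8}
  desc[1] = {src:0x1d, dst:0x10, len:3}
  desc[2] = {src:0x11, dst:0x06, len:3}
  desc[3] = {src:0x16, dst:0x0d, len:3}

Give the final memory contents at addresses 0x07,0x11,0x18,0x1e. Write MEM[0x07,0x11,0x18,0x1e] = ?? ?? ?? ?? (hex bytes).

#0 dst[0x17+8] := {0xa0,0xa1,0xb3,0xa4,0xb6,0xa9,0xff,0x44}
#1 dst[0x10+3] := {0xff,0x44,0xaa}
#2 dst[0x06+3] := {0x44,0xaa,0xd5}
#3 dst[0x0d+3] := {0x98,0xa0,0xa1}
query mem[0x07]=0xaa, mem[0x11]=0x44, mem[0x18]=0xa1, mem[0x1e]=0x44

MEM[0x07,0x11,0x18,0x1e] = aa 44 a1 44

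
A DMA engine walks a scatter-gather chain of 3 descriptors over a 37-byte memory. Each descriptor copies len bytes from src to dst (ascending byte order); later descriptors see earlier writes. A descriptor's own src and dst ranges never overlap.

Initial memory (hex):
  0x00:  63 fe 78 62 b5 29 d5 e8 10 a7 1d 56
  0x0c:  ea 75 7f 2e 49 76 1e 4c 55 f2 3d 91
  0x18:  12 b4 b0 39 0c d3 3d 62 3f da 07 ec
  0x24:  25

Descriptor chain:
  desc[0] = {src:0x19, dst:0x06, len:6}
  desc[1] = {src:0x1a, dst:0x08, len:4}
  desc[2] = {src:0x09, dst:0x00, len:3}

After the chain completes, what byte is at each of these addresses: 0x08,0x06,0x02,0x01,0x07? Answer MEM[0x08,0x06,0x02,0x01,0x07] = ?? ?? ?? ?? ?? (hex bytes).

MEM[0x08,0x06,0x02,0x01,0x07] = b0 b4 d3 0c b0

#0 dst[0x06+6] := {0xb4,0xb0,0x39,0x0c,0xd3,0x3d}
#1 dst[0x08+4] := {0xb0,0x39,0x0c,0xd3}
#2 dst[0x00+3] := {0x39,0x0c,0xd3}
query mem[0x08]=0xb0, mem[0x06]=0xb4, mem[0x02]=0xd3, mem[0x01]=0x0c, mem[0x07]=0xb0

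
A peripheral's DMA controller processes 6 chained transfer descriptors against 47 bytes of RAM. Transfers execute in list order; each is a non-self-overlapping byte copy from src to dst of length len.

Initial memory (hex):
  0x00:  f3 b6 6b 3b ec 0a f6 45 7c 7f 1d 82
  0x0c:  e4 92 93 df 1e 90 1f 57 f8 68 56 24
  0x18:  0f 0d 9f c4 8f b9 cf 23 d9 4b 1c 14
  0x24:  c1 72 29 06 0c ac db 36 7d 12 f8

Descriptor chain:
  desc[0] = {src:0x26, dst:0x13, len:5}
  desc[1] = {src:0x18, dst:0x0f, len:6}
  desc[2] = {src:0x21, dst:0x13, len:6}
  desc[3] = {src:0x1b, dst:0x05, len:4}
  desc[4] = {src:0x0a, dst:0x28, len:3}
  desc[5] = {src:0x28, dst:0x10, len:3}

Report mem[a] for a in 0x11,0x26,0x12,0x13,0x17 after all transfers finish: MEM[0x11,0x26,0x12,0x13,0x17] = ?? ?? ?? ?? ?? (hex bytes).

#0 dst[0x13+5] := {0x29,0x06,0x0c,0xac,0xdb}
#1 dst[0x0f+6] := {0x0f,0x0d,0x9f,0xc4,0x8f,0xb9}
#2 dst[0x13+6] := {0x4b,0x1c,0x14,0xc1,0x72,0x29}
#3 dst[0x05+4] := {0xc4,0x8f,0xb9,0xcf}
#4 dst[0x28+3] := {0x1d,0x82,0xe4}
#5 dst[0x10+3] := {0x1d,0x82,0xe4}
query mem[0x11]=0x82, mem[0x26]=0x29, mem[0x12]=0xe4, mem[0x13]=0x4b, mem[0x17]=0x72

MEM[0x11,0x26,0x12,0x13,0x17] = 82 29 e4 4b 72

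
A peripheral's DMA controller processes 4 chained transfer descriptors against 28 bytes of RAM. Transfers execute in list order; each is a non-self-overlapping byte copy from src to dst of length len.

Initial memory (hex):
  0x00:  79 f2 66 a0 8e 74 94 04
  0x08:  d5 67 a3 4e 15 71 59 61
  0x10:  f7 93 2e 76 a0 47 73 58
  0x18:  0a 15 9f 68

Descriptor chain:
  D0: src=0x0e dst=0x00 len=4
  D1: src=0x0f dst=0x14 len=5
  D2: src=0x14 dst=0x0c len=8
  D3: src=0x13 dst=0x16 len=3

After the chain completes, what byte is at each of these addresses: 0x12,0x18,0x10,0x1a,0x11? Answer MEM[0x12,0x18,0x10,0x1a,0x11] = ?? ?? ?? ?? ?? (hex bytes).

#0 dst[0x00+4] := {0x59,0x61,0xf7,0x93}
#1 dst[0x14+5] := {0x61,0xf7,0x93,0x2e,0x76}
#2 dst[0x0c+8] := {0x61,0xf7,0x93,0x2e,0x76,0x15,0x9f,0x68}
#3 dst[0x16+3] := {0x68,0x61,0xf7}
query mem[0x12]=0x9f, mem[0x18]=0xf7, mem[0x10]=0x76, mem[0x1a]=0x9f, mem[0x11]=0x15

MEM[0x12,0x18,0x10,0x1a,0x11] = 9f f7 76 9f 15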